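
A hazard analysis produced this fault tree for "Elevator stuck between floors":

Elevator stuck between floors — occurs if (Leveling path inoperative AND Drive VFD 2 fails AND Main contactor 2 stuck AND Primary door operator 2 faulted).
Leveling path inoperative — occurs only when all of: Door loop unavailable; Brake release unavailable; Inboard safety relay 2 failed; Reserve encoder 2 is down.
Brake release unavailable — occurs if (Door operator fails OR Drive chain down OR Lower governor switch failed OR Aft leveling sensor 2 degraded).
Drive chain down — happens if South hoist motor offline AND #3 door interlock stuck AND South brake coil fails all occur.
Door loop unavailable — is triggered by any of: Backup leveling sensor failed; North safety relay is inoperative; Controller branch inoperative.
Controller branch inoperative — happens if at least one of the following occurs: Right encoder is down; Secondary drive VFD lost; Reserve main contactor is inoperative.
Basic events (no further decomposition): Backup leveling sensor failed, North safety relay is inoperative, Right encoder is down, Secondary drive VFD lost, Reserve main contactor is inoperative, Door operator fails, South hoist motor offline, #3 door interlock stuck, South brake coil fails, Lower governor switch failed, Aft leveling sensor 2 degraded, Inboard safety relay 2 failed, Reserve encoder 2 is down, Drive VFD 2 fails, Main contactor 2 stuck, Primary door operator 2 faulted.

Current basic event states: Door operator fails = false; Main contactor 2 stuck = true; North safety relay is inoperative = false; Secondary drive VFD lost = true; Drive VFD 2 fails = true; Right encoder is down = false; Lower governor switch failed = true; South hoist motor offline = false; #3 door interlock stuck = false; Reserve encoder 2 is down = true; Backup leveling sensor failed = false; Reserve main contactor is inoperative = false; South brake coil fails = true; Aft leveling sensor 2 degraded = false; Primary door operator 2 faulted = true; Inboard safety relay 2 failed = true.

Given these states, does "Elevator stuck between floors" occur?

Controller branch inoperative [OR]: Right encoder is down=not, Secondary drive VFD lost=occurs, Reserve main contactor is inoperative=not → at least one input occurs → occurs.
Door loop unavailable [OR]: Backup leveling sensor failed=not, North safety relay is inoperative=not, Controller branch inoperative=occurs → at least one input occurs → occurs.
Drive chain down [AND]: South hoist motor offline=not, #3 door interlock stuck=not, South brake coil fails=occurs → not all inputs occur → does not occur.
Brake release unavailable [OR]: Door operator fails=not, Drive chain down=not, Lower governor switch failed=occurs, Aft leveling sensor 2 degraded=not → at least one input occurs → occurs.
Leveling path inoperative [AND]: Door loop unavailable=occurs, Brake release unavailable=occurs, Inboard safety relay 2 failed=occurs, Reserve encoder 2 is down=occurs → all inputs occur → occurs.
Elevator stuck between floors [AND]: Leveling path inoperative=occurs, Drive VFD 2 fails=occurs, Main contactor 2 stuck=occurs, Primary door operator 2 faulted=occurs → all inputs occur → occurs.

Yes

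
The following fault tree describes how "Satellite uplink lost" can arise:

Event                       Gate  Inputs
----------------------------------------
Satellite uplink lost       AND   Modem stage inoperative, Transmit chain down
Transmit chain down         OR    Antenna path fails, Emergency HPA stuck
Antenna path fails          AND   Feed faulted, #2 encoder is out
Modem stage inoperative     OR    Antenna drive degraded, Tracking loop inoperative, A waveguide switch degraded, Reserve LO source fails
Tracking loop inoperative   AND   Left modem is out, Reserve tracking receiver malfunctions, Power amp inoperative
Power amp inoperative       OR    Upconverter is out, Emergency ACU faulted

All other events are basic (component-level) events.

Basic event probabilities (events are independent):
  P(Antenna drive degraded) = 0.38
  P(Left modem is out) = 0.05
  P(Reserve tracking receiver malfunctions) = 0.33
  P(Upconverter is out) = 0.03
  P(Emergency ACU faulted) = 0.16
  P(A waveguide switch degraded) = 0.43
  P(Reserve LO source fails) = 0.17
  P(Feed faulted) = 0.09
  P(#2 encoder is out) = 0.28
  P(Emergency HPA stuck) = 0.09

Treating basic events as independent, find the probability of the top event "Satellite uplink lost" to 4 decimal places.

P(Power amp inoperative) [OR] = 1 − (1−0.03) × (1−0.16) = 0.185200
P(Tracking loop inoperative) [AND] = 0.05 × 0.33 × 0.185200 = 0.003056
P(Modem stage inoperative) [OR] = 1 − (1−0.38) × (1−0.003056) × (1−0.43) × (1−0.17) = 0.707574
P(Antenna path fails) [AND] = 0.09 × 0.28 = 0.025200
P(Transmit chain down) [OR] = 1 − (1−0.025200) × (1−0.09) = 0.112932
P(Satellite uplink lost) [AND] = 0.707574 × 0.112932 = 0.079908
Rounded to 4 decimal places: P(Satellite uplink lost) ≈ 0.0799.

0.0799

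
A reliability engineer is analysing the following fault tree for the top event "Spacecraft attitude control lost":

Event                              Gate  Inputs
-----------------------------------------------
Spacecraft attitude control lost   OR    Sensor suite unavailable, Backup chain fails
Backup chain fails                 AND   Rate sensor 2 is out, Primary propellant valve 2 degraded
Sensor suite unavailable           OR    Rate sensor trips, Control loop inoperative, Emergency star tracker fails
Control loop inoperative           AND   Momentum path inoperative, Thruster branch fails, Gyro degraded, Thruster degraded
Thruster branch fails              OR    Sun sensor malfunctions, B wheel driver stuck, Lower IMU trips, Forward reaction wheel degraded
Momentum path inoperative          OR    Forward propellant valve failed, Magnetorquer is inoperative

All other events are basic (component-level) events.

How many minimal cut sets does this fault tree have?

11

Momentum path inoperative [OR]: union of children's cut sets → 2 cut set(s).
Thruster branch fails [OR]: union of children's cut sets → 4 cut set(s).
Control loop inoperative [AND]: one cut set from each child combined → 2 × 4 × 1 × 1 = 8 cut set(s).
Sensor suite unavailable [OR]: union of children's cut sets → 10 cut set(s).
Backup chain fails [AND]: one cut set from each child combined → 1 × 1 = 1 cut set(s).
Spacecraft attitude control lost [OR]: union of children's cut sets → 11 cut set(s).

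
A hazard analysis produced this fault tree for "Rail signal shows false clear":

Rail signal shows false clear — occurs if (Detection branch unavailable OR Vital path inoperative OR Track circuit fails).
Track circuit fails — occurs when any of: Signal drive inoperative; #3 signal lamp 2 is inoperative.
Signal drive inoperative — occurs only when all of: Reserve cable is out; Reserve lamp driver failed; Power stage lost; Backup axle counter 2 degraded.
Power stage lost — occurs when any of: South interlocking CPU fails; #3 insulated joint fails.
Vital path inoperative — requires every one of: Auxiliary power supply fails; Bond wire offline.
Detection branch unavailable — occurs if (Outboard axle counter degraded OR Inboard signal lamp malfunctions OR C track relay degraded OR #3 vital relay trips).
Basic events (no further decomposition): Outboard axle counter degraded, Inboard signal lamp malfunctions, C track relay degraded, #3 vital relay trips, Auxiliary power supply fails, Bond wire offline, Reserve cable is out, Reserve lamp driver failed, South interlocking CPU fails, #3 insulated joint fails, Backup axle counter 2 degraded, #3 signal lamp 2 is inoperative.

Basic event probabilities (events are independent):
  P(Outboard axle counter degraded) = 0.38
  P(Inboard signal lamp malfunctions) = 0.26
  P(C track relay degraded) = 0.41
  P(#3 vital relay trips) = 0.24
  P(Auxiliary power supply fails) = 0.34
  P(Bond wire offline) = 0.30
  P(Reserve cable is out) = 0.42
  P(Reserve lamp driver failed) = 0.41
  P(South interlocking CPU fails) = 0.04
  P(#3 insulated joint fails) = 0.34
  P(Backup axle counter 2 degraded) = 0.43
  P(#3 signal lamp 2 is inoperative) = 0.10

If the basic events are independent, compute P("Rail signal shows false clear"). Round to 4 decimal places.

P(Detection branch unavailable) [OR] = 1 − (1−0.38) × (1−0.26) × (1−0.41) × (1−0.24) = 0.794274
P(Vital path inoperative) [AND] = 0.34 × 0.30 = 0.102000
P(Power stage lost) [OR] = 1 − (1−0.04) × (1−0.34) = 0.366400
P(Signal drive inoperative) [AND] = 0.42 × 0.41 × 0.366400 × 0.43 = 0.027130
P(Track circuit fails) [OR] = 1 − (1−0.027130) × (1−0.10) = 0.124417
P(Rail signal shows false clear) [OR] = 1 − (1−0.794274) × (1−0.102000) × (1−0.124417) = 0.838243
Rounded to 4 decimal places: P(Rail signal shows false clear) ≈ 0.8382.

0.8382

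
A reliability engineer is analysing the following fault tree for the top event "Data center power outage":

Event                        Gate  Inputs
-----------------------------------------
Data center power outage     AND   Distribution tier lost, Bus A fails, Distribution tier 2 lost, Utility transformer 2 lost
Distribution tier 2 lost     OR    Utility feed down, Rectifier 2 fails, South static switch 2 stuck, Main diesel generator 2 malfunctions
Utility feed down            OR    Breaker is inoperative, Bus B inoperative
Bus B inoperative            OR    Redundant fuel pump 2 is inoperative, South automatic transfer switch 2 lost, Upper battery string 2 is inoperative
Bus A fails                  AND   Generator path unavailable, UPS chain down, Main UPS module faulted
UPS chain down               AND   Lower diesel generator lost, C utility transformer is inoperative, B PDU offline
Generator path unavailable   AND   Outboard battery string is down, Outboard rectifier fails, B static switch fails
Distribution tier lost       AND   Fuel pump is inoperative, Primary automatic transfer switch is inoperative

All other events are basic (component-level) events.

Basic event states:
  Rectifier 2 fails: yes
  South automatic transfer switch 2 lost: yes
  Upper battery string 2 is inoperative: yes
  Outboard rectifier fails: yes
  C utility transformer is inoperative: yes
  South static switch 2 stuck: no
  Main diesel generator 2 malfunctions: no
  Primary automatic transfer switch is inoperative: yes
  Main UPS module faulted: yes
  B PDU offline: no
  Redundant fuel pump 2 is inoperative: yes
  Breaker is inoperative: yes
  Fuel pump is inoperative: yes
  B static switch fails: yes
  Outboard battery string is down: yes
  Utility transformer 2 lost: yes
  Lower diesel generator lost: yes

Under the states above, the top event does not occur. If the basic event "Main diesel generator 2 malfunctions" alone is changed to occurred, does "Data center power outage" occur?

No

Counterfactual: set "Main diesel generator 2 malfunctions" to occurred.
Distribution tier lost [AND]: Fuel pump is inoperative=occurs, Primary automatic transfer switch is inoperative=occurs → all inputs occur → occurs.
Generator path unavailable [AND]: Outboard battery string is down=occurs, Outboard rectifier fails=occurs, B static switch fails=occurs → all inputs occur → occurs.
UPS chain down [AND]: Lower diesel generator lost=occurs, C utility transformer is inoperative=occurs, B PDU offline=not → not all inputs occur → does not occur.
Bus A fails [AND]: Generator path unavailable=occurs, UPS chain down=not, Main UPS module faulted=occurs → not all inputs occur → does not occur.
Bus B inoperative [OR]: Redundant fuel pump 2 is inoperative=occurs, South automatic transfer switch 2 lost=occurs, Upper battery string 2 is inoperative=occurs → at least one input occurs → occurs.
Utility feed down [OR]: Breaker is inoperative=occurs, Bus B inoperative=occurs → at least one input occurs → occurs.
Distribution tier 2 lost [OR]: Utility feed down=occurs, Rectifier 2 fails=occurs, South static switch 2 stuck=not, Main diesel generator 2 malfunctions=occurs → at least one input occurs → occurs.
Data center power outage [AND]: Distribution tier lost=occurs, Bus A fails=not, Distribution tier 2 lost=occurs, Utility transformer 2 lost=occurs → not all inputs occur → does not occur.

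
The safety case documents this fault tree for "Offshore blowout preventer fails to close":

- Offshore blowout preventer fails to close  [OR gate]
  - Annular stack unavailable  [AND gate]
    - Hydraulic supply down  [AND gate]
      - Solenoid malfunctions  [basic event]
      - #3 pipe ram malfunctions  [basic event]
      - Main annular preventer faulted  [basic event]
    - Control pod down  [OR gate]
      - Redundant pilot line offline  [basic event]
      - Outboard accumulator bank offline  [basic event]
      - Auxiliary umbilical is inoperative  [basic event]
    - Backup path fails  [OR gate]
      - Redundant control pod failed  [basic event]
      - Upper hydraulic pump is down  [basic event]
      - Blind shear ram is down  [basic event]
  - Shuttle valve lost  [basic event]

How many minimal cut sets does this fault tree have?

10

Hydraulic supply down [AND]: one cut set from each child combined → 1 × 1 × 1 = 1 cut set(s).
Control pod down [OR]: union of children's cut sets → 3 cut set(s).
Backup path fails [OR]: union of children's cut sets → 3 cut set(s).
Annular stack unavailable [AND]: one cut set from each child combined → 1 × 3 × 3 = 9 cut set(s).
Offshore blowout preventer fails to close [OR]: union of children's cut sets → 10 cut set(s).
Minimal cut sets: {#3 pipe ram malfunctions, Main annular preventer faulted, Redundant control pod failed, Redundant pilot line offline, Solenoid malfunctions}; {#3 pipe ram malfunctions, Main annular preventer faulted, Redundant pilot line offline, Solenoid malfunctions, Upper hydraulic pump is down}; {#3 pipe ram malfunctions, Blind shear ram is down, Main annular preventer faulted, Redundant pilot line offline, Solenoid malfunctions}; {#3 pipe ram malfunctions, Main annular preventer faulted, Outboard accumulator bank offline, Redundant control pod failed, Solenoid malfunctions}; {#3 pipe ram malfunctions, Main annular preventer faulted, Outboard accumulator bank offline, Solenoid malfunctions, Upper hydraulic pump is down}; {#3 pipe ram malfunctions, Blind shear ram is down, Main annular preventer faulted, Outboard accumulator bank offline, Solenoid malfunctions}; {#3 pipe ram malfunctions, Auxiliary umbilical is inoperative, Main annular preventer faulted, Redundant control pod failed, Solenoid malfunctions}; {#3 pipe ram malfunctions, Auxiliary umbilical is inoperative, Main annular preventer faulted, Solenoid malfunctions, Upper hydraulic pump is down}; {#3 pipe ram malfunctions, Auxiliary umbilical is inoperative, Blind shear ram is down, Main annular preventer faulted, Solenoid malfunctions}; {Shuttle valve lost}.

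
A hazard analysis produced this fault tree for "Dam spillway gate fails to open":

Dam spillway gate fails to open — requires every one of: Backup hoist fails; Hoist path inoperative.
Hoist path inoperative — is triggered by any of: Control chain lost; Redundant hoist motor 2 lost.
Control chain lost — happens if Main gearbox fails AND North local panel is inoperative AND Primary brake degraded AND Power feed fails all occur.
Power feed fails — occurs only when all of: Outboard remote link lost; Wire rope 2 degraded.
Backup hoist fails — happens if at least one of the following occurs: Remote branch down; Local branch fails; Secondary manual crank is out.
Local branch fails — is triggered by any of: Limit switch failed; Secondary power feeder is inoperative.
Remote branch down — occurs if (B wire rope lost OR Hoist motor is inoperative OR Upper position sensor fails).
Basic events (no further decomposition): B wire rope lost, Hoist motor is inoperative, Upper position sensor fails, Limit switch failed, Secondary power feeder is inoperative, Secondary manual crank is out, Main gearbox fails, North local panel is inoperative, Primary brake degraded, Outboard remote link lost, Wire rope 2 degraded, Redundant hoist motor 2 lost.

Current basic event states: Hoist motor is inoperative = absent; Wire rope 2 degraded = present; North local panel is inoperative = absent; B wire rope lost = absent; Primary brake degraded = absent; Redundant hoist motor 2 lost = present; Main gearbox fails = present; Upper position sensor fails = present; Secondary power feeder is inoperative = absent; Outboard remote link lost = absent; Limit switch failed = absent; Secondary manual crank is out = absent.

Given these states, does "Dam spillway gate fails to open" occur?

Yes

Remote branch down [OR]: B wire rope lost=not, Hoist motor is inoperative=not, Upper position sensor fails=occurs → at least one input occurs → occurs.
Local branch fails [OR]: Limit switch failed=not, Secondary power feeder is inoperative=not → no input occurs → does not occur.
Backup hoist fails [OR]: Remote branch down=occurs, Local branch fails=not, Secondary manual crank is out=not → at least one input occurs → occurs.
Power feed fails [AND]: Outboard remote link lost=not, Wire rope 2 degraded=occurs → not all inputs occur → does not occur.
Control chain lost [AND]: Main gearbox fails=occurs, North local panel is inoperative=not, Primary brake degraded=not, Power feed fails=not → not all inputs occur → does not occur.
Hoist path inoperative [OR]: Control chain lost=not, Redundant hoist motor 2 lost=occurs → at least one input occurs → occurs.
Dam spillway gate fails to open [AND]: Backup hoist fails=occurs, Hoist path inoperative=occurs → all inputs occur → occurs.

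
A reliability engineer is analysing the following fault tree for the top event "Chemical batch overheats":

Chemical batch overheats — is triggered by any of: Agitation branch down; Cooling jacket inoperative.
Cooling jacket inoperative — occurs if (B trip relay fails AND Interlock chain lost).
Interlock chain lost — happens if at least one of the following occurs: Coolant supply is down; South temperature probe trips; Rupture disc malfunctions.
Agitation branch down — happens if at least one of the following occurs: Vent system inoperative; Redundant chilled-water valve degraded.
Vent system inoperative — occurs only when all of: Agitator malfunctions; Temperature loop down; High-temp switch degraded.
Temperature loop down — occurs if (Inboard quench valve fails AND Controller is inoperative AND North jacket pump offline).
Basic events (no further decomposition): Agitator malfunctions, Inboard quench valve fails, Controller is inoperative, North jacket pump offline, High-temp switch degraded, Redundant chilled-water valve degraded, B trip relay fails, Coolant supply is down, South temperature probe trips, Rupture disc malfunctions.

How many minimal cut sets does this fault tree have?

Temperature loop down [AND]: one cut set from each child combined → 1 × 1 × 1 = 1 cut set(s).
Vent system inoperative [AND]: one cut set from each child combined → 1 × 1 × 1 = 1 cut set(s).
Agitation branch down [OR]: union of children's cut sets → 2 cut set(s).
Interlock chain lost [OR]: union of children's cut sets → 3 cut set(s).
Cooling jacket inoperative [AND]: one cut set from each child combined → 1 × 3 = 3 cut set(s).
Chemical batch overheats [OR]: union of children's cut sets → 5 cut set(s).
Minimal cut sets: {Agitator malfunctions, Controller is inoperative, High-temp switch degraded, Inboard quench valve fails, North jacket pump offline}; {Redundant chilled-water valve degraded}; {B trip relay fails, Coolant supply is down}; {B trip relay fails, South temperature probe trips}; {B trip relay fails, Rupture disc malfunctions}.

5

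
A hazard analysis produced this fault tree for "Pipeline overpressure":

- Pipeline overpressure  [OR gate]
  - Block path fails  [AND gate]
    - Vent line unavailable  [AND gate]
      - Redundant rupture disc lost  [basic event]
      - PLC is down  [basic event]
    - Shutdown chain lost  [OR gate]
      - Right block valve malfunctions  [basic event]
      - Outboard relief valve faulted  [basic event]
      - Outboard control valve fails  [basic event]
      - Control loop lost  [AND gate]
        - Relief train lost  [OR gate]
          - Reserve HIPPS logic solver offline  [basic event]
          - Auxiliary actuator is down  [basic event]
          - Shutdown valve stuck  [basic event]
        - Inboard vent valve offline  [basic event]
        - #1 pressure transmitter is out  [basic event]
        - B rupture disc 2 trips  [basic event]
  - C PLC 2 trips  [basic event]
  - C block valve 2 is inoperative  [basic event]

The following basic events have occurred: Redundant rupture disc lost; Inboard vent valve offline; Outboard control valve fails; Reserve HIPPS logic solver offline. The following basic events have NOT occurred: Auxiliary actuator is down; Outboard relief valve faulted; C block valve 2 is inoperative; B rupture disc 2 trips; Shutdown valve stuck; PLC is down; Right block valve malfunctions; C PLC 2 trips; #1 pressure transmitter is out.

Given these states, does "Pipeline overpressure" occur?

Vent line unavailable [AND]: Redundant rupture disc lost=occurs, PLC is down=not → not all inputs occur → does not occur.
Relief train lost [OR]: Reserve HIPPS logic solver offline=occurs, Auxiliary actuator is down=not, Shutdown valve stuck=not → at least one input occurs → occurs.
Control loop lost [AND]: Relief train lost=occurs, Inboard vent valve offline=occurs, #1 pressure transmitter is out=not, B rupture disc 2 trips=not → not all inputs occur → does not occur.
Shutdown chain lost [OR]: Right block valve malfunctions=not, Outboard relief valve faulted=not, Outboard control valve fails=occurs, Control loop lost=not → at least one input occurs → occurs.
Block path fails [AND]: Vent line unavailable=not, Shutdown chain lost=occurs → not all inputs occur → does not occur.
Pipeline overpressure [OR]: Block path fails=not, C PLC 2 trips=not, C block valve 2 is inoperative=not → no input occurs → does not occur.

No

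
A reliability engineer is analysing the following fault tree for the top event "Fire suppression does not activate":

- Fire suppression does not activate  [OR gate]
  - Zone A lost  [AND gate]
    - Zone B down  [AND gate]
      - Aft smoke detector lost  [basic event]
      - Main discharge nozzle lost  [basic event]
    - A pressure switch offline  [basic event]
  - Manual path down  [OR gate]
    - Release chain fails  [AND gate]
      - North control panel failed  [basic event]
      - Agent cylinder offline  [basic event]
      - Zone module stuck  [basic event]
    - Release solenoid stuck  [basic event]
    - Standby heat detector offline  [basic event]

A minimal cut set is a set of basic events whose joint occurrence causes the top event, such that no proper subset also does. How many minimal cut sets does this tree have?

4

Zone B down [AND]: one cut set from each child combined → 1 × 1 = 1 cut set(s).
Zone A lost [AND]: one cut set from each child combined → 1 × 1 = 1 cut set(s).
Release chain fails [AND]: one cut set from each child combined → 1 × 1 × 1 = 1 cut set(s).
Manual path down [OR]: union of children's cut sets → 3 cut set(s).
Fire suppression does not activate [OR]: union of children's cut sets → 4 cut set(s).
Minimal cut sets: {A pressure switch offline, Aft smoke detector lost, Main discharge nozzle lost}; {Agent cylinder offline, North control panel failed, Zone module stuck}; {Release solenoid stuck}; {Standby heat detector offline}.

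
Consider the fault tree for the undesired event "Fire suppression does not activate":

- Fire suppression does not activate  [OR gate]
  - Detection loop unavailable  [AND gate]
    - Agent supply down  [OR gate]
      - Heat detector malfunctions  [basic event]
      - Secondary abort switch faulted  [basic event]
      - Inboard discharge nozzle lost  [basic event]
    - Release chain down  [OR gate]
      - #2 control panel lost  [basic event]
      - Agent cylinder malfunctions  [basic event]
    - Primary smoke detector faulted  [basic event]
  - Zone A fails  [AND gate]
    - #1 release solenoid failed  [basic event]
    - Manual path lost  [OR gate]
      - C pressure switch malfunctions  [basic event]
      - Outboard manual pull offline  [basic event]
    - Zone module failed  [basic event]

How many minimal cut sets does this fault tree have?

8

Agent supply down [OR]: union of children's cut sets → 3 cut set(s).
Release chain down [OR]: union of children's cut sets → 2 cut set(s).
Detection loop unavailable [AND]: one cut set from each child combined → 3 × 2 × 1 = 6 cut set(s).
Manual path lost [OR]: union of children's cut sets → 2 cut set(s).
Zone A fails [AND]: one cut set from each child combined → 1 × 2 × 1 = 2 cut set(s).
Fire suppression does not activate [OR]: union of children's cut sets → 8 cut set(s).
Minimal cut sets: {#2 control panel lost, Heat detector malfunctions, Primary smoke detector faulted}; {Agent cylinder malfunctions, Heat detector malfunctions, Primary smoke detector faulted}; {#2 control panel lost, Primary smoke detector faulted, Secondary abort switch faulted}; {Agent cylinder malfunctions, Primary smoke detector faulted, Secondary abort switch faulted}; {#2 control panel lost, Inboard discharge nozzle lost, Primary smoke detector faulted}; {Agent cylinder malfunctions, Inboard discharge nozzle lost, Primary smoke detector faulted}; {#1 release solenoid failed, C pressure switch malfunctions, Zone module failed}; {#1 release solenoid failed, Outboard manual pull offline, Zone module failed}.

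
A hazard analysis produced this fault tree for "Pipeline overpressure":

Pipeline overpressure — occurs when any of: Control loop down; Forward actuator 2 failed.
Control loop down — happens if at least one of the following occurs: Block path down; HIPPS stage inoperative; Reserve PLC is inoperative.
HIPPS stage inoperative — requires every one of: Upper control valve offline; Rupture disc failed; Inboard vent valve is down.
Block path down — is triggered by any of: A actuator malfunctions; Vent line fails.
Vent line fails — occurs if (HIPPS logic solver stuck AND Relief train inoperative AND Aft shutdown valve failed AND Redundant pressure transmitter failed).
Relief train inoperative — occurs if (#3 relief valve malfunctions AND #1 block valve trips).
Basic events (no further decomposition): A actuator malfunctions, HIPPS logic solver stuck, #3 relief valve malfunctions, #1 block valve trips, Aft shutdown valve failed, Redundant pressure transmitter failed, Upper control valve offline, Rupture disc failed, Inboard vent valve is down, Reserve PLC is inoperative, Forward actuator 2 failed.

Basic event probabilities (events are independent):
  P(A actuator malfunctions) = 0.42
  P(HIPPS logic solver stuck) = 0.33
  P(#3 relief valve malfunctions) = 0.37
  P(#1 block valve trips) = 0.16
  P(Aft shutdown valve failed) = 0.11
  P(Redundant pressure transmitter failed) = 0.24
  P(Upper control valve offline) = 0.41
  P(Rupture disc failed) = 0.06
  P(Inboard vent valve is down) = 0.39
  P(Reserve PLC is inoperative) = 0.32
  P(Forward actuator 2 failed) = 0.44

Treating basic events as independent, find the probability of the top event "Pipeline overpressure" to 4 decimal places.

0.7814

P(Relief train inoperative) [AND] = 0.37 × 0.16 = 0.059200
P(Vent line fails) [AND] = 0.33 × 0.059200 × 0.11 × 0.24 = 0.000516
P(Block path down) [OR] = 1 − (1−0.42) × (1−0.000516) = 0.420299
P(HIPPS stage inoperative) [AND] = 0.41 × 0.06 × 0.39 = 0.009594
P(Control loop down) [OR] = 1 − (1−0.420299) × (1−0.009594) × (1−0.32) = 0.609585
P(Pipeline overpressure) [OR] = 1 − (1−0.609585) × (1−0.44) = 0.781368
Rounded to 4 decimal places: P(Pipeline overpressure) ≈ 0.7814.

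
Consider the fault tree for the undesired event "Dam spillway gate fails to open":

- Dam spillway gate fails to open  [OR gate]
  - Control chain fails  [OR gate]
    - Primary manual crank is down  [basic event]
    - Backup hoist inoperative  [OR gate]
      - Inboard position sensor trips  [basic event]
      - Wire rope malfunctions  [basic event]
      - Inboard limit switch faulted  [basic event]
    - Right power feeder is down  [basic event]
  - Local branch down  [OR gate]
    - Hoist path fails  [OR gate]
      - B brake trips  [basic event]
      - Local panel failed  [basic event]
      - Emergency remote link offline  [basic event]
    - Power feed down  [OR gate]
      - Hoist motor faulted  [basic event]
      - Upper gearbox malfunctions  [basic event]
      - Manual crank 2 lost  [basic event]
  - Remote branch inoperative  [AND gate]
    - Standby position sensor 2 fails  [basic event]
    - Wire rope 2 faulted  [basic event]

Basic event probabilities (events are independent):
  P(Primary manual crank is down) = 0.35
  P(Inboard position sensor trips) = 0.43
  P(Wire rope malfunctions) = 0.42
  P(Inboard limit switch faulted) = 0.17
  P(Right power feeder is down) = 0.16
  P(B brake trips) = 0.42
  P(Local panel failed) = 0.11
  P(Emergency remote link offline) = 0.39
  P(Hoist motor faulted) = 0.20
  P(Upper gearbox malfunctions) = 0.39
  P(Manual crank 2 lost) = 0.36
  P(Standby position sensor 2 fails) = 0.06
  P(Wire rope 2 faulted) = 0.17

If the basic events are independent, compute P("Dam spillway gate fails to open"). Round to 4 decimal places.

P(Backup hoist inoperative) [OR] = 1 − (1−0.43) × (1−0.42) × (1−0.17) = 0.725602
P(Control chain fails) [OR] = 1 − (1−0.35) × (1−0.725602) × (1−0.16) = 0.850179
P(Hoist path fails) [OR] = 1 − (1−0.42) × (1−0.11) × (1−0.39) = 0.685118
P(Power feed down) [OR] = 1 − (1−0.20) × (1−0.39) × (1−0.36) = 0.687680
P(Local branch down) [OR] = 1 − (1−0.685118) × (1−0.687680) = 0.901656
P(Remote branch inoperative) [AND] = 0.06 × 0.17 = 0.010200
P(Dam spillway gate fails to open) [OR] = 1 − (1−0.850179) × (1−0.901656) × (1−0.010200) = 0.985416
Rounded to 4 decimal places: P(Dam spillway gate fails to open) ≈ 0.9854.

0.9854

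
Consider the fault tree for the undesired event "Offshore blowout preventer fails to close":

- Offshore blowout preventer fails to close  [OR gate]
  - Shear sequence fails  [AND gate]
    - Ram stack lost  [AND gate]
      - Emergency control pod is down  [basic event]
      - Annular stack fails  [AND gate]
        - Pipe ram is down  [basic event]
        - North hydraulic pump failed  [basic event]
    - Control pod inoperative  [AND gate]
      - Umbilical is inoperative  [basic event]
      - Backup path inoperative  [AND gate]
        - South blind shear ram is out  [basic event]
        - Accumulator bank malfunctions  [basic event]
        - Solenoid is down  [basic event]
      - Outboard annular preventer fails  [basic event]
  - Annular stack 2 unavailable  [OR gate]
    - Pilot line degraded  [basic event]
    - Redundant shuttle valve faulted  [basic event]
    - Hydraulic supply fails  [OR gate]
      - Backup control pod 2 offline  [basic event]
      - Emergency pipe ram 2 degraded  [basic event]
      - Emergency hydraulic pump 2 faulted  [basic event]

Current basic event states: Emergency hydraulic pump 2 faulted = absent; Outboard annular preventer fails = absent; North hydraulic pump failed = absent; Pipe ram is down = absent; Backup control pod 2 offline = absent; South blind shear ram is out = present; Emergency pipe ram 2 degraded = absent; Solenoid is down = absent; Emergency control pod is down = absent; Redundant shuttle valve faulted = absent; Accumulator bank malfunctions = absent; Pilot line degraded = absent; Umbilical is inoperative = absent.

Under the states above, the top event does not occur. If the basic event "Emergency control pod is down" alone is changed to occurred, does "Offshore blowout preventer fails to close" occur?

No

Counterfactual: set "Emergency control pod is down" to occurred.
Annular stack fails [AND]: Pipe ram is down=not, North hydraulic pump failed=not → not all inputs occur → does not occur.
Ram stack lost [AND]: Emergency control pod is down=occurs, Annular stack fails=not → not all inputs occur → does not occur.
Backup path inoperative [AND]: South blind shear ram is out=occurs, Accumulator bank malfunctions=not, Solenoid is down=not → not all inputs occur → does not occur.
Control pod inoperative [AND]: Umbilical is inoperative=not, Backup path inoperative=not, Outboard annular preventer fails=not → not all inputs occur → does not occur.
Shear sequence fails [AND]: Ram stack lost=not, Control pod inoperative=not → not all inputs occur → does not occur.
Hydraulic supply fails [OR]: Backup control pod 2 offline=not, Emergency pipe ram 2 degraded=not, Emergency hydraulic pump 2 faulted=not → no input occurs → does not occur.
Annular stack 2 unavailable [OR]: Pilot line degraded=not, Redundant shuttle valve faulted=not, Hydraulic supply fails=not → no input occurs → does not occur.
Offshore blowout preventer fails to close [OR]: Shear sequence fails=not, Annular stack 2 unavailable=not → no input occurs → does not occur.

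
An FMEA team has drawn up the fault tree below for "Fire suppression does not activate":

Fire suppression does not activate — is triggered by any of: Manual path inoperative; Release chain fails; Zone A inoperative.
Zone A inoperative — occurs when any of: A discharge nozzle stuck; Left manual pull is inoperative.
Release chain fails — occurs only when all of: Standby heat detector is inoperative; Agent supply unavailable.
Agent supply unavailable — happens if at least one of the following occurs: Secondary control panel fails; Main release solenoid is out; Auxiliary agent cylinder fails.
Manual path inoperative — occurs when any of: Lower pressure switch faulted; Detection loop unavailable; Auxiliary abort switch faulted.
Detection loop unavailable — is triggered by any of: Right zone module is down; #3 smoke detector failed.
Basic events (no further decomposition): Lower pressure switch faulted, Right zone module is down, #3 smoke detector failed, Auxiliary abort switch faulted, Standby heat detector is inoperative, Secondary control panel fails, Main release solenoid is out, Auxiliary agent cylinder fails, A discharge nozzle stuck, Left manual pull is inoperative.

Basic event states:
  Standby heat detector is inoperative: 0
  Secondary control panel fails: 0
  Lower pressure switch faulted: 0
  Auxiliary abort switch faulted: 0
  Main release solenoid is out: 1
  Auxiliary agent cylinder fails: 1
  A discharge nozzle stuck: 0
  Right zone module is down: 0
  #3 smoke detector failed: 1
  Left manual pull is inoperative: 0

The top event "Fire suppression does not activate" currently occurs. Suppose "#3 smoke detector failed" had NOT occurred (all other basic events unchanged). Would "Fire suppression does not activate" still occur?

Counterfactual: set "#3 smoke detector failed" to not occurred.
Detection loop unavailable [OR]: Right zone module is down=not, #3 smoke detector failed=not → no input occurs → does not occur.
Manual path inoperative [OR]: Lower pressure switch faulted=not, Detection loop unavailable=not, Auxiliary abort switch faulted=not → no input occurs → does not occur.
Agent supply unavailable [OR]: Secondary control panel fails=not, Main release solenoid is out=occurs, Auxiliary agent cylinder fails=occurs → at least one input occurs → occurs.
Release chain fails [AND]: Standby heat detector is inoperative=not, Agent supply unavailable=occurs → not all inputs occur → does not occur.
Zone A inoperative [OR]: A discharge nozzle stuck=not, Left manual pull is inoperative=not → no input occurs → does not occur.
Fire suppression does not activate [OR]: Manual path inoperative=not, Release chain fails=not, Zone A inoperative=not → no input occurs → does not occur.

No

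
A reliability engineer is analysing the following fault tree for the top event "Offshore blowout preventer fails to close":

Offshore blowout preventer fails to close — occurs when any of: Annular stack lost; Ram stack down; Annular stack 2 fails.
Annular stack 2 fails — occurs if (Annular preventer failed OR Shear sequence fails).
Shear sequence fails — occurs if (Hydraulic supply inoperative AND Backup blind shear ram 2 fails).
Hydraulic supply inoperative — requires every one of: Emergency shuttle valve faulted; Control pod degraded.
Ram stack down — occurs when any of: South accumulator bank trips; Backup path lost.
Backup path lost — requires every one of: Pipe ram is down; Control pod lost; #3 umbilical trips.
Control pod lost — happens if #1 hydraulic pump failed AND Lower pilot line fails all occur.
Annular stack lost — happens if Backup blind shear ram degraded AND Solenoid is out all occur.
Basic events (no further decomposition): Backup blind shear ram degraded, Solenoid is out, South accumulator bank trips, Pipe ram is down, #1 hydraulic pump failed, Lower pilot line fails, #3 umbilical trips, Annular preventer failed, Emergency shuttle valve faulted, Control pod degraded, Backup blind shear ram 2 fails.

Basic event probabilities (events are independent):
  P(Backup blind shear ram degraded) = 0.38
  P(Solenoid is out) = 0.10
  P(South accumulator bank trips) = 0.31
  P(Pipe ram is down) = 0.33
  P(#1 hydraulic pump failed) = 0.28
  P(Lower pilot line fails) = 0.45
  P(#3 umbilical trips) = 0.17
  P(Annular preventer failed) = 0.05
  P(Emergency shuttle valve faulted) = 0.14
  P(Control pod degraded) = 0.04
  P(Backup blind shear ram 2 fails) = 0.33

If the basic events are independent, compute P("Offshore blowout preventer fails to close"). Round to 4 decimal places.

P(Annular stack lost) [AND] = 0.38 × 0.10 = 0.038000
P(Control pod lost) [AND] = 0.28 × 0.45 = 0.126000
P(Backup path lost) [AND] = 0.33 × 0.126000 × 0.17 = 0.007069
P(Ram stack down) [OR] = 1 − (1−0.31) × (1−0.007069) = 0.314878
P(Hydraulic supply inoperative) [AND] = 0.14 × 0.04 = 0.005600
P(Shear sequence fails) [AND] = 0.005600 × 0.33 = 0.001848
P(Annular stack 2 fails) [OR] = 1 − (1−0.05) × (1−0.001848) = 0.051756
P(Offshore blowout preventer fails to close) [OR] = 1 − (1−0.038000) × (1−0.314878) × (1−0.051756) = 0.375024
Rounded to 4 decimal places: P(Offshore blowout preventer fails to close) ≈ 0.3750.

0.3750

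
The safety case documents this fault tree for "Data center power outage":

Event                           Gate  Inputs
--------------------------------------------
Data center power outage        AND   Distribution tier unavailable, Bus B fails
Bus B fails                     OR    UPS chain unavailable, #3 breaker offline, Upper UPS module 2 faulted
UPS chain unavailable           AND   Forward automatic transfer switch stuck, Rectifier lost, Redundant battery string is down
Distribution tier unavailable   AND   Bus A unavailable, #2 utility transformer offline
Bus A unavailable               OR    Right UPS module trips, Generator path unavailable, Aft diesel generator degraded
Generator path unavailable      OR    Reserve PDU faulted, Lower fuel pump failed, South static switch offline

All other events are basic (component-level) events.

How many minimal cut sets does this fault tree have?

15

Generator path unavailable [OR]: union of children's cut sets → 3 cut set(s).
Bus A unavailable [OR]: union of children's cut sets → 5 cut set(s).
Distribution tier unavailable [AND]: one cut set from each child combined → 5 × 1 = 5 cut set(s).
UPS chain unavailable [AND]: one cut set from each child combined → 1 × 1 × 1 = 1 cut set(s).
Bus B fails [OR]: union of children's cut sets → 3 cut set(s).
Data center power outage [AND]: one cut set from each child combined → 5 × 3 = 15 cut set(s).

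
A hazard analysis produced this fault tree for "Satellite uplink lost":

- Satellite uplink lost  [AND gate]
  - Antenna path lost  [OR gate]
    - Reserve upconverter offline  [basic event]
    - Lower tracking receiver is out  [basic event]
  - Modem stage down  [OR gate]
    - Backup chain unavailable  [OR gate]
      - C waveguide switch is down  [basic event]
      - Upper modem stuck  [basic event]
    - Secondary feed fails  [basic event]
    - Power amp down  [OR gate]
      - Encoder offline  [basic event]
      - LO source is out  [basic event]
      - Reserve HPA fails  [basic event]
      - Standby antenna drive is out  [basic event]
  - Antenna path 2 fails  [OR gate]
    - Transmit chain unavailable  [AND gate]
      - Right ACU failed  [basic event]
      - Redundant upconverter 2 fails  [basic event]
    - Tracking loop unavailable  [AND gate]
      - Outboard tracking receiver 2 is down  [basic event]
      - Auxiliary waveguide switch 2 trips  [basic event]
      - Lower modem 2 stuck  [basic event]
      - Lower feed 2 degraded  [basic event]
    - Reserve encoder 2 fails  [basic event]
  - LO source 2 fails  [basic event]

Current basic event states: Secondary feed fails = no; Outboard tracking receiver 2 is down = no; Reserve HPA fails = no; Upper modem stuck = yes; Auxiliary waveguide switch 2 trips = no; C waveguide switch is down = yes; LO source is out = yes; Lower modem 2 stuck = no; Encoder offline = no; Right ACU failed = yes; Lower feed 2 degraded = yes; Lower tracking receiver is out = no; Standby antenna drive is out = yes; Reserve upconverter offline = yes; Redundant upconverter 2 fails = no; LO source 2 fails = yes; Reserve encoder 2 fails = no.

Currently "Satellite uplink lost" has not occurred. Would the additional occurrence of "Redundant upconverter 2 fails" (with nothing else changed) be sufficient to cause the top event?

Counterfactual: set "Redundant upconverter 2 fails" to occurred.
Antenna path lost [OR]: Reserve upconverter offline=occurs, Lower tracking receiver is out=not → at least one input occurs → occurs.
Backup chain unavailable [OR]: C waveguide switch is down=occurs, Upper modem stuck=occurs → at least one input occurs → occurs.
Power amp down [OR]: Encoder offline=not, LO source is out=occurs, Reserve HPA fails=not, Standby antenna drive is out=occurs → at least one input occurs → occurs.
Modem stage down [OR]: Backup chain unavailable=occurs, Secondary feed fails=not, Power amp down=occurs → at least one input occurs → occurs.
Transmit chain unavailable [AND]: Right ACU failed=occurs, Redundant upconverter 2 fails=occurs → all inputs occur → occurs.
Tracking loop unavailable [AND]: Outboard tracking receiver 2 is down=not, Auxiliary waveguide switch 2 trips=not, Lower modem 2 stuck=not, Lower feed 2 degraded=occurs → not all inputs occur → does not occur.
Antenna path 2 fails [OR]: Transmit chain unavailable=occurs, Tracking loop unavailable=not, Reserve encoder 2 fails=not → at least one input occurs → occurs.
Satellite uplink lost [AND]: Antenna path lost=occurs, Modem stage down=occurs, Antenna path 2 fails=occurs, LO source 2 fails=occurs → all inputs occur → occurs.

Yes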